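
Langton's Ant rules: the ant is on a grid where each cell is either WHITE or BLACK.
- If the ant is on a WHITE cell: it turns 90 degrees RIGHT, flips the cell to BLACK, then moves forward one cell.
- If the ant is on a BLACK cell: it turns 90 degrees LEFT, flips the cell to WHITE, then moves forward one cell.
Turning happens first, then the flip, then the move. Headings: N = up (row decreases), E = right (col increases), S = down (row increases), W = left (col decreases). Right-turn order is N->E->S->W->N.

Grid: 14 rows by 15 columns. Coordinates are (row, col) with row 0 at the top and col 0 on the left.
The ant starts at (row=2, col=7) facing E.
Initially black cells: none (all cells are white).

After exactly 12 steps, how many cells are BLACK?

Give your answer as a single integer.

Answer: 8

Derivation:
Step 1: on WHITE (2,7): turn R to S, flip to black, move to (3,7). |black|=1
Step 2: on WHITE (3,7): turn R to W, flip to black, move to (3,6). |black|=2
Step 3: on WHITE (3,6): turn R to N, flip to black, move to (2,6). |black|=3
Step 4: on WHITE (2,6): turn R to E, flip to black, move to (2,7). |black|=4
Step 5: on BLACK (2,7): turn L to N, flip to white, move to (1,7). |black|=3
Step 6: on WHITE (1,7): turn R to E, flip to black, move to (1,8). |black|=4
Step 7: on WHITE (1,8): turn R to S, flip to black, move to (2,8). |black|=5
Step 8: on WHITE (2,8): turn R to W, flip to black, move to (2,7). |black|=6
Step 9: on WHITE (2,7): turn R to N, flip to black, move to (1,7). |black|=7
Step 10: on BLACK (1,7): turn L to W, flip to white, move to (1,6). |black|=6
Step 11: on WHITE (1,6): turn R to N, flip to black, move to (0,6). |black|=7
Step 12: on WHITE (0,6): turn R to E, flip to black, move to (0,7). |black|=8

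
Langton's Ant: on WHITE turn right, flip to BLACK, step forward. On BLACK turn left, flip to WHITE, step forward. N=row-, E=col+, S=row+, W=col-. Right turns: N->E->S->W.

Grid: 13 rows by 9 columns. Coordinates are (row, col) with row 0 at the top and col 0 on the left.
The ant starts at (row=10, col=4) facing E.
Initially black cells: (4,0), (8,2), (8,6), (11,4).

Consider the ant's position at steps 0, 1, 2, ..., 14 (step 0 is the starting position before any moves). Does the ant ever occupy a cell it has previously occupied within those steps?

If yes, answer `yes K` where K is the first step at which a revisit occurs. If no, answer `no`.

Step 1: on WHITE (10,4): turn R to S, flip to black, move to (11,4). |black|=5 — new cell
Step 2: on BLACK (11,4): turn L to E, flip to white, move to (11,5). |black|=4 — new cell
Step 3: on WHITE (11,5): turn R to S, flip to black, move to (12,5). |black|=5 — new cell
Step 4: on WHITE (12,5): turn R to W, flip to black, move to (12,4). |black|=6 — new cell
Step 5: on WHITE (12,4): turn R to N, flip to black, move to (11,4). |black|=7 — REVISIT

Answer: yes 5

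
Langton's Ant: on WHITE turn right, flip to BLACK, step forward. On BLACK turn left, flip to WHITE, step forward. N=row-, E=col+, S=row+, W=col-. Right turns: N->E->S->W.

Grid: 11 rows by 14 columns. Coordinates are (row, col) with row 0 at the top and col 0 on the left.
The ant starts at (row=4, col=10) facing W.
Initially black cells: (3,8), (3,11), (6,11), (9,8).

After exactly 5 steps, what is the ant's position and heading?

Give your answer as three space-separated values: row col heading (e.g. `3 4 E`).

Answer: 3 12 S

Derivation:
Step 1: on WHITE (4,10): turn R to N, flip to black, move to (3,10). |black|=5
Step 2: on WHITE (3,10): turn R to E, flip to black, move to (3,11). |black|=6
Step 3: on BLACK (3,11): turn L to N, flip to white, move to (2,11). |black|=5
Step 4: on WHITE (2,11): turn R to E, flip to black, move to (2,12). |black|=6
Step 5: on WHITE (2,12): turn R to S, flip to black, move to (3,12). |black|=7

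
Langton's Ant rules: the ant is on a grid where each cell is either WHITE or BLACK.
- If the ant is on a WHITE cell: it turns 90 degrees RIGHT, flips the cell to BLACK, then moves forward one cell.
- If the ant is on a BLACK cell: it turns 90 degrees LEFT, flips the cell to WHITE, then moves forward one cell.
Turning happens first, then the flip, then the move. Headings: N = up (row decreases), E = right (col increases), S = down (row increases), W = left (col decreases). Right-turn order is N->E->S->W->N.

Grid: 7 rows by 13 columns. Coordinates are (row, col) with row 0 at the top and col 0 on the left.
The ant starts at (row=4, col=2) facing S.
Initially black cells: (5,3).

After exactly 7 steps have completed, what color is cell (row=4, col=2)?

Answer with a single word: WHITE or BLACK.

Step 1: on WHITE (4,2): turn R to W, flip to black, move to (4,1). |black|=2
Step 2: on WHITE (4,1): turn R to N, flip to black, move to (3,1). |black|=3
Step 3: on WHITE (3,1): turn R to E, flip to black, move to (3,2). |black|=4
Step 4: on WHITE (3,2): turn R to S, flip to black, move to (4,2). |black|=5
Step 5: on BLACK (4,2): turn L to E, flip to white, move to (4,3). |black|=4
Step 6: on WHITE (4,3): turn R to S, flip to black, move to (5,3). |black|=5
Step 7: on BLACK (5,3): turn L to E, flip to white, move to (5,4). |black|=4

Answer: WHITE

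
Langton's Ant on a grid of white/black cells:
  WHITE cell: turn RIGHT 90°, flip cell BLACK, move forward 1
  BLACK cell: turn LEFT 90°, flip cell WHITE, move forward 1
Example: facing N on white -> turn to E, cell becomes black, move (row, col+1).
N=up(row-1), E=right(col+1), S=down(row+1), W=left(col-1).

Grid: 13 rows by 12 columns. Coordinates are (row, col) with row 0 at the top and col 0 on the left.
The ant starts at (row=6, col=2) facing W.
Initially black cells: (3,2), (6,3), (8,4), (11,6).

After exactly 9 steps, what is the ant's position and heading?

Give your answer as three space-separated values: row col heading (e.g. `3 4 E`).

Answer: 5 4 N

Derivation:
Step 1: on WHITE (6,2): turn R to N, flip to black, move to (5,2). |black|=5
Step 2: on WHITE (5,2): turn R to E, flip to black, move to (5,3). |black|=6
Step 3: on WHITE (5,3): turn R to S, flip to black, move to (6,3). |black|=7
Step 4: on BLACK (6,3): turn L to E, flip to white, move to (6,4). |black|=6
Step 5: on WHITE (6,4): turn R to S, flip to black, move to (7,4). |black|=7
Step 6: on WHITE (7,4): turn R to W, flip to black, move to (7,3). |black|=8
Step 7: on WHITE (7,3): turn R to N, flip to black, move to (6,3). |black|=9
Step 8: on WHITE (6,3): turn R to E, flip to black, move to (6,4). |black|=10
Step 9: on BLACK (6,4): turn L to N, flip to white, move to (5,4). |black|=9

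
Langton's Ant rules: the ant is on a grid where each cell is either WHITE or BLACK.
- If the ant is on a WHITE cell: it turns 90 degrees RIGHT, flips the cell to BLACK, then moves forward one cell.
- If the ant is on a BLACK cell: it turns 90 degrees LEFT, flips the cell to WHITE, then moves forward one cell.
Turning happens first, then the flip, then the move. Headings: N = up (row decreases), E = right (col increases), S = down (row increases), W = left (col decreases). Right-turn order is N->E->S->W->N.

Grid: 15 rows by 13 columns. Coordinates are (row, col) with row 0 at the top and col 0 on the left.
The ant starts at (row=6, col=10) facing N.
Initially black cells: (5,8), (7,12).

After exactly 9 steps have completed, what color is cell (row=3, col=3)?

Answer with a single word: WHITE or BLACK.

Step 1: on WHITE (6,10): turn R to E, flip to black, move to (6,11). |black|=3
Step 2: on WHITE (6,11): turn R to S, flip to black, move to (7,11). |black|=4
Step 3: on WHITE (7,11): turn R to W, flip to black, move to (7,10). |black|=5
Step 4: on WHITE (7,10): turn R to N, flip to black, move to (6,10). |black|=6
Step 5: on BLACK (6,10): turn L to W, flip to white, move to (6,9). |black|=5
Step 6: on WHITE (6,9): turn R to N, flip to black, move to (5,9). |black|=6
Step 7: on WHITE (5,9): turn R to E, flip to black, move to (5,10). |black|=7
Step 8: on WHITE (5,10): turn R to S, flip to black, move to (6,10). |black|=8
Step 9: on WHITE (6,10): turn R to W, flip to black, move to (6,9). |black|=9

Answer: WHITE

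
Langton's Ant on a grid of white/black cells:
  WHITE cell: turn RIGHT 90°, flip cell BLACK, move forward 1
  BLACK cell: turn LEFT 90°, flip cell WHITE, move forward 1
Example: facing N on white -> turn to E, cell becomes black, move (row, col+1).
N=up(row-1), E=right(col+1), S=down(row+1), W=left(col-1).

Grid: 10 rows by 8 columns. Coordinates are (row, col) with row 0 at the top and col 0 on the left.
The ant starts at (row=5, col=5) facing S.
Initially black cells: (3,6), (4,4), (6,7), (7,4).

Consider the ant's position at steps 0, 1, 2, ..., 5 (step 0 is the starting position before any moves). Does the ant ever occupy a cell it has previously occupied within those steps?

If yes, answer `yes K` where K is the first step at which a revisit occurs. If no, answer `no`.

Answer: no

Derivation:
Step 1: on WHITE (5,5): turn R to W, flip to black, move to (5,4). |black|=5 — new cell
Step 2: on WHITE (5,4): turn R to N, flip to black, move to (4,4). |black|=6 — new cell
Step 3: on BLACK (4,4): turn L to W, flip to white, move to (4,3). |black|=5 — new cell
Step 4: on WHITE (4,3): turn R to N, flip to black, move to (3,3). |black|=6 — new cell
Step 5: on WHITE (3,3): turn R to E, flip to black, move to (3,4). |black|=7 — new cell
No revisit within 5 steps.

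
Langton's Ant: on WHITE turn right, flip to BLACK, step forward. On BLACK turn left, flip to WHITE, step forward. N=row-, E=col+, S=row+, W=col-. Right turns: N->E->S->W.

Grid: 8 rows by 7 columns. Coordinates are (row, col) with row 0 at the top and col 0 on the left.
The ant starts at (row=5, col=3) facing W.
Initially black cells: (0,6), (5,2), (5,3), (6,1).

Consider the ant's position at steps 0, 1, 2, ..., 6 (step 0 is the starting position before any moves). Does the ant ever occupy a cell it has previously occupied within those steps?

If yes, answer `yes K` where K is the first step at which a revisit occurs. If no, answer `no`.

Step 1: on BLACK (5,3): turn L to S, flip to white, move to (6,3). |black|=3 — new cell
Step 2: on WHITE (6,3): turn R to W, flip to black, move to (6,2). |black|=4 — new cell
Step 3: on WHITE (6,2): turn R to N, flip to black, move to (5,2). |black|=5 — new cell
Step 4: on BLACK (5,2): turn L to W, flip to white, move to (5,1). |black|=4 — new cell
Step 5: on WHITE (5,1): turn R to N, flip to black, move to (4,1). |black|=5 — new cell
Step 6: on WHITE (4,1): turn R to E, flip to black, move to (4,2). |black|=6 — new cell
No revisit within 6 steps.

Answer: no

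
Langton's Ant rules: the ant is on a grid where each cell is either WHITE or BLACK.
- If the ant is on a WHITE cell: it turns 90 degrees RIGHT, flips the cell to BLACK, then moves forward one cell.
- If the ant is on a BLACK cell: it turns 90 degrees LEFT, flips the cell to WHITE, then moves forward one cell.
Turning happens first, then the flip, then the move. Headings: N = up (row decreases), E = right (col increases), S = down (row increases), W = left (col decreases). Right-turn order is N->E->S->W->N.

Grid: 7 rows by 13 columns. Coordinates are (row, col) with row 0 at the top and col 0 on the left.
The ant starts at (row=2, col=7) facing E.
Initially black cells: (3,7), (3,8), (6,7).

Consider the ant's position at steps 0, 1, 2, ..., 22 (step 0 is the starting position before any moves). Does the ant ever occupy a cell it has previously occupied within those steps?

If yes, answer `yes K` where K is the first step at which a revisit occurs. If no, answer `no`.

Step 1: on WHITE (2,7): turn R to S, flip to black, move to (3,7). |black|=4 — new cell
Step 2: on BLACK (3,7): turn L to E, flip to white, move to (3,8). |black|=3 — new cell
Step 3: on BLACK (3,8): turn L to N, flip to white, move to (2,8). |black|=2 — new cell
Step 4: on WHITE (2,8): turn R to E, flip to black, move to (2,9). |black|=3 — new cell
Step 5: on WHITE (2,9): turn R to S, flip to black, move to (3,9). |black|=4 — new cell
Step 6: on WHITE (3,9): turn R to W, flip to black, move to (3,8). |black|=5 — REVISIT

Answer: yes 6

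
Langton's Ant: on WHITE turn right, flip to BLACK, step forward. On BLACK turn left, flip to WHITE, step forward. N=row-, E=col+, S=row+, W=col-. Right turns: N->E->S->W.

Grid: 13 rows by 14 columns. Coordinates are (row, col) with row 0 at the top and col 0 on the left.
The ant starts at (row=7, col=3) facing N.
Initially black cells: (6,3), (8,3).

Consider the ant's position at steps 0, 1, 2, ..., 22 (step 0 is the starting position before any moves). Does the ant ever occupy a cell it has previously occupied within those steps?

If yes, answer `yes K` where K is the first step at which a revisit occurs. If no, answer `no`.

Answer: yes 7

Derivation:
Step 1: on WHITE (7,3): turn R to E, flip to black, move to (7,4). |black|=3 — new cell
Step 2: on WHITE (7,4): turn R to S, flip to black, move to (8,4). |black|=4 — new cell
Step 3: on WHITE (8,4): turn R to W, flip to black, move to (8,3). |black|=5 — new cell
Step 4: on BLACK (8,3): turn L to S, flip to white, move to (9,3). |black|=4 — new cell
Step 5: on WHITE (9,3): turn R to W, flip to black, move to (9,2). |black|=5 — new cell
Step 6: on WHITE (9,2): turn R to N, flip to black, move to (8,2). |black|=6 — new cell
Step 7: on WHITE (8,2): turn R to E, flip to black, move to (8,3). |black|=7 — REVISIT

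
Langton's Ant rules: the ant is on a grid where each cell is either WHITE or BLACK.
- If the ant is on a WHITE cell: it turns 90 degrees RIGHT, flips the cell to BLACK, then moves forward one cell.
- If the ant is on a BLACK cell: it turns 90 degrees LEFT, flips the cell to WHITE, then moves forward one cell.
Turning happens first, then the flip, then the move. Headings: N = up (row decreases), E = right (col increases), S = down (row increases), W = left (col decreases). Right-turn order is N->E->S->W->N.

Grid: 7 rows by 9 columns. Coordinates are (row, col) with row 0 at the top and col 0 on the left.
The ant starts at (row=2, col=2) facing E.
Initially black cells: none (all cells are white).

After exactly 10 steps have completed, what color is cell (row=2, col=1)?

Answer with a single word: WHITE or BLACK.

Step 1: on WHITE (2,2): turn R to S, flip to black, move to (3,2). |black|=1
Step 2: on WHITE (3,2): turn R to W, flip to black, move to (3,1). |black|=2
Step 3: on WHITE (3,1): turn R to N, flip to black, move to (2,1). |black|=3
Step 4: on WHITE (2,1): turn R to E, flip to black, move to (2,2). |black|=4
Step 5: on BLACK (2,2): turn L to N, flip to white, move to (1,2). |black|=3
Step 6: on WHITE (1,2): turn R to E, flip to black, move to (1,3). |black|=4
Step 7: on WHITE (1,3): turn R to S, flip to black, move to (2,3). |black|=5
Step 8: on WHITE (2,3): turn R to W, flip to black, move to (2,2). |black|=6
Step 9: on WHITE (2,2): turn R to N, flip to black, move to (1,2). |black|=7
Step 10: on BLACK (1,2): turn L to W, flip to white, move to (1,1). |black|=6

Answer: BLACK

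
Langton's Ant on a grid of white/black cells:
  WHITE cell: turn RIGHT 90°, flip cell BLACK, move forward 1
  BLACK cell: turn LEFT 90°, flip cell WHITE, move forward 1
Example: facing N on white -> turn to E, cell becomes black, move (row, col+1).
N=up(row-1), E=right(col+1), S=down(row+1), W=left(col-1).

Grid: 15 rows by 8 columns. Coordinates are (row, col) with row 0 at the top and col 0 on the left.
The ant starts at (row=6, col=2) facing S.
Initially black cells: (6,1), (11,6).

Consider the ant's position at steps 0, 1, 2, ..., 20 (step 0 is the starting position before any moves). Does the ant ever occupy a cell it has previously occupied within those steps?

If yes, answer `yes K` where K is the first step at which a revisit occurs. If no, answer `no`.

Step 1: on WHITE (6,2): turn R to W, flip to black, move to (6,1). |black|=3 — new cell
Step 2: on BLACK (6,1): turn L to S, flip to white, move to (7,1). |black|=2 — new cell
Step 3: on WHITE (7,1): turn R to W, flip to black, move to (7,0). |black|=3 — new cell
Step 4: on WHITE (7,0): turn R to N, flip to black, move to (6,0). |black|=4 — new cell
Step 5: on WHITE (6,0): turn R to E, flip to black, move to (6,1). |black|=5 — REVISIT

Answer: yes 5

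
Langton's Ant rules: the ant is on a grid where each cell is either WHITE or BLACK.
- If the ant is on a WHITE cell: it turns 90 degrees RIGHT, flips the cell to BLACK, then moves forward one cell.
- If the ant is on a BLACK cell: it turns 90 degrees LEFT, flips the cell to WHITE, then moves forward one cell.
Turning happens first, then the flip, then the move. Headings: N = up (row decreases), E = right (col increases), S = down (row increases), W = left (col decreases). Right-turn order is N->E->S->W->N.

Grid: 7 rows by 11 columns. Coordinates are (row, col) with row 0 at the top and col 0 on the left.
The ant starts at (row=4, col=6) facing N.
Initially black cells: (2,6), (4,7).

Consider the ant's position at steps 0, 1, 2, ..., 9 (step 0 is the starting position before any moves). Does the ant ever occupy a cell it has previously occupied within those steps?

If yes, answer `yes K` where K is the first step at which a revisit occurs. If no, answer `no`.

Step 1: on WHITE (4,6): turn R to E, flip to black, move to (4,7). |black|=3 — new cell
Step 2: on BLACK (4,7): turn L to N, flip to white, move to (3,7). |black|=2 — new cell
Step 3: on WHITE (3,7): turn R to E, flip to black, move to (3,8). |black|=3 — new cell
Step 4: on WHITE (3,8): turn R to S, flip to black, move to (4,8). |black|=4 — new cell
Step 5: on WHITE (4,8): turn R to W, flip to black, move to (4,7). |black|=5 — REVISIT

Answer: yes 5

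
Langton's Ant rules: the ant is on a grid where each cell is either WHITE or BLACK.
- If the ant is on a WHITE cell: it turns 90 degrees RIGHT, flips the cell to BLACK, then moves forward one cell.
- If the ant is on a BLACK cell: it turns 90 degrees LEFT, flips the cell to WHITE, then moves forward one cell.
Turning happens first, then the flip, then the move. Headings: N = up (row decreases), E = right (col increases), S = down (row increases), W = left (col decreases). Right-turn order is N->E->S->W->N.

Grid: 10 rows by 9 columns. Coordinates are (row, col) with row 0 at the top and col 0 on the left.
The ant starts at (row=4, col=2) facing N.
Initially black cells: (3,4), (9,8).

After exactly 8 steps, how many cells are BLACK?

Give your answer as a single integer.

Answer: 8

Derivation:
Step 1: on WHITE (4,2): turn R to E, flip to black, move to (4,3). |black|=3
Step 2: on WHITE (4,3): turn R to S, flip to black, move to (5,3). |black|=4
Step 3: on WHITE (5,3): turn R to W, flip to black, move to (5,2). |black|=5
Step 4: on WHITE (5,2): turn R to N, flip to black, move to (4,2). |black|=6
Step 5: on BLACK (4,2): turn L to W, flip to white, move to (4,1). |black|=5
Step 6: on WHITE (4,1): turn R to N, flip to black, move to (3,1). |black|=6
Step 7: on WHITE (3,1): turn R to E, flip to black, move to (3,2). |black|=7
Step 8: on WHITE (3,2): turn R to S, flip to black, move to (4,2). |black|=8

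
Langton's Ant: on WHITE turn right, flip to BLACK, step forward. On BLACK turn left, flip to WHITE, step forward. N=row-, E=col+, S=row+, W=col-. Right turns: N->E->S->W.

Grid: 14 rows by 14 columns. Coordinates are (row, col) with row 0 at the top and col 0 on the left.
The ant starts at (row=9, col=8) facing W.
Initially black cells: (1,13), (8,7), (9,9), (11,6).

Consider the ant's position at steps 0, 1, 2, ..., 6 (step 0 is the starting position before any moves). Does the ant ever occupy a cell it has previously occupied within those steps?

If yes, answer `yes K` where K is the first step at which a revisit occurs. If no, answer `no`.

Answer: no

Derivation:
Step 1: on WHITE (9,8): turn R to N, flip to black, move to (8,8). |black|=5 — new cell
Step 2: on WHITE (8,8): turn R to E, flip to black, move to (8,9). |black|=6 — new cell
Step 3: on WHITE (8,9): turn R to S, flip to black, move to (9,9). |black|=7 — new cell
Step 4: on BLACK (9,9): turn L to E, flip to white, move to (9,10). |black|=6 — new cell
Step 5: on WHITE (9,10): turn R to S, flip to black, move to (10,10). |black|=7 — new cell
Step 6: on WHITE (10,10): turn R to W, flip to black, move to (10,9). |black|=8 — new cell
No revisit within 6 steps.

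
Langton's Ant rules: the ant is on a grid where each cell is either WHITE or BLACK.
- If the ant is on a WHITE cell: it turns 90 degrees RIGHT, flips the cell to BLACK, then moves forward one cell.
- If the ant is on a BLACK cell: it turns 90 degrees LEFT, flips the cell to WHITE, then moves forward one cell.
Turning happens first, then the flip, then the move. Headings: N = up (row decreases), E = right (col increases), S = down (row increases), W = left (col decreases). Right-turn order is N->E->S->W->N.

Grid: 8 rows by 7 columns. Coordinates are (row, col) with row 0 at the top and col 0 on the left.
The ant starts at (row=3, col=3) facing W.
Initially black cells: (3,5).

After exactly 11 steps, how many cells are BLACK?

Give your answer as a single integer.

Step 1: on WHITE (3,3): turn R to N, flip to black, move to (2,3). |black|=2
Step 2: on WHITE (2,3): turn R to E, flip to black, move to (2,4). |black|=3
Step 3: on WHITE (2,4): turn R to S, flip to black, move to (3,4). |black|=4
Step 4: on WHITE (3,4): turn R to W, flip to black, move to (3,3). |black|=5
Step 5: on BLACK (3,3): turn L to S, flip to white, move to (4,3). |black|=4
Step 6: on WHITE (4,3): turn R to W, flip to black, move to (4,2). |black|=5
Step 7: on WHITE (4,2): turn R to N, flip to black, move to (3,2). |black|=6
Step 8: on WHITE (3,2): turn R to E, flip to black, move to (3,3). |black|=7
Step 9: on WHITE (3,3): turn R to S, flip to black, move to (4,3). |black|=8
Step 10: on BLACK (4,3): turn L to E, flip to white, move to (4,4). |black|=7
Step 11: on WHITE (4,4): turn R to S, flip to black, move to (5,4). |black|=8

Answer: 8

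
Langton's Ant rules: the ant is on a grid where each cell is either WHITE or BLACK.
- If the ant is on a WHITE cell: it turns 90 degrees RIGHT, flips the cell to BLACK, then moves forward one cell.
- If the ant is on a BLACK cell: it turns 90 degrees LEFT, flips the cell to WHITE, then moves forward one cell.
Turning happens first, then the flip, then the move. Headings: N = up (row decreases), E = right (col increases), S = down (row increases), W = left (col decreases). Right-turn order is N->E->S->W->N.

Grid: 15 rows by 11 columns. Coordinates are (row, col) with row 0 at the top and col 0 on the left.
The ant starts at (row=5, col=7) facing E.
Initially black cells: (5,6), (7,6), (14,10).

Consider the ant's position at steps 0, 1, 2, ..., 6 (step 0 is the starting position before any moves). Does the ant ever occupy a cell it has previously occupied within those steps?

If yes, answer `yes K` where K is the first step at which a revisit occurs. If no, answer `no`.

Step 1: on WHITE (5,7): turn R to S, flip to black, move to (6,7). |black|=4 — new cell
Step 2: on WHITE (6,7): turn R to W, flip to black, move to (6,6). |black|=5 — new cell
Step 3: on WHITE (6,6): turn R to N, flip to black, move to (5,6). |black|=6 — new cell
Step 4: on BLACK (5,6): turn L to W, flip to white, move to (5,5). |black|=5 — new cell
Step 5: on WHITE (5,5): turn R to N, flip to black, move to (4,5). |black|=6 — new cell
Step 6: on WHITE (4,5): turn R to E, flip to black, move to (4,6). |black|=7 — new cell
No revisit within 6 steps.

Answer: no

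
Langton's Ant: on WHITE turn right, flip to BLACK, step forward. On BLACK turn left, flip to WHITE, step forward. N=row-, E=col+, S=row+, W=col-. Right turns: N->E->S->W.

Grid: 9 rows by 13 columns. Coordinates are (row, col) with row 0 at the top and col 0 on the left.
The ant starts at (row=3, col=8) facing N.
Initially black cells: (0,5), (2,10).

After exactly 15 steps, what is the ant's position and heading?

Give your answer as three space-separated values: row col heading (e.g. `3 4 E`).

Step 1: on WHITE (3,8): turn R to E, flip to black, move to (3,9). |black|=3
Step 2: on WHITE (3,9): turn R to S, flip to black, move to (4,9). |black|=4
Step 3: on WHITE (4,9): turn R to W, flip to black, move to (4,8). |black|=5
Step 4: on WHITE (4,8): turn R to N, flip to black, move to (3,8). |black|=6
Step 5: on BLACK (3,8): turn L to W, flip to white, move to (3,7). |black|=5
Step 6: on WHITE (3,7): turn R to N, flip to black, move to (2,7). |black|=6
Step 7: on WHITE (2,7): turn R to E, flip to black, move to (2,8). |black|=7
Step 8: on WHITE (2,8): turn R to S, flip to black, move to (3,8). |black|=8
Step 9: on WHITE (3,8): turn R to W, flip to black, move to (3,7). |black|=9
Step 10: on BLACK (3,7): turn L to S, flip to white, move to (4,7). |black|=8
Step 11: on WHITE (4,7): turn R to W, flip to black, move to (4,6). |black|=9
Step 12: on WHITE (4,6): turn R to N, flip to black, move to (3,6). |black|=10
Step 13: on WHITE (3,6): turn R to E, flip to black, move to (3,7). |black|=11
Step 14: on WHITE (3,7): turn R to S, flip to black, move to (4,7). |black|=12
Step 15: on BLACK (4,7): turn L to E, flip to white, move to (4,8). |black|=11

Answer: 4 8 E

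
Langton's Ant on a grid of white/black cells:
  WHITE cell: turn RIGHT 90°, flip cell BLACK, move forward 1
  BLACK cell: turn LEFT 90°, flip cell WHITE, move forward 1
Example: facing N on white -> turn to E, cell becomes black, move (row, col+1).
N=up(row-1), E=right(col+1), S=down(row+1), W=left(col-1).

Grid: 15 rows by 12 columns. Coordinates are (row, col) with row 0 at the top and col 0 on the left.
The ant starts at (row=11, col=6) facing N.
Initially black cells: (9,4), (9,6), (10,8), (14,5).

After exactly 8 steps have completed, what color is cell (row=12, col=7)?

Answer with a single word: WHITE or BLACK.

Step 1: on WHITE (11,6): turn R to E, flip to black, move to (11,7). |black|=5
Step 2: on WHITE (11,7): turn R to S, flip to black, move to (12,7). |black|=6
Step 3: on WHITE (12,7): turn R to W, flip to black, move to (12,6). |black|=7
Step 4: on WHITE (12,6): turn R to N, flip to black, move to (11,6). |black|=8
Step 5: on BLACK (11,6): turn L to W, flip to white, move to (11,5). |black|=7
Step 6: on WHITE (11,5): turn R to N, flip to black, move to (10,5). |black|=8
Step 7: on WHITE (10,5): turn R to E, flip to black, move to (10,6). |black|=9
Step 8: on WHITE (10,6): turn R to S, flip to black, move to (11,6). |black|=10

Answer: BLACK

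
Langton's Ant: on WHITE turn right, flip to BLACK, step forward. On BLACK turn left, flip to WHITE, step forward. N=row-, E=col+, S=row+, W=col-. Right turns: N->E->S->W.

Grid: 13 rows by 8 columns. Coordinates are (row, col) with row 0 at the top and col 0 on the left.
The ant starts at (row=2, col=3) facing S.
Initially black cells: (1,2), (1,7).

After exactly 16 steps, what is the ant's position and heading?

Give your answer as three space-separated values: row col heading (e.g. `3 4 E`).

Answer: 2 1 S

Derivation:
Step 1: on WHITE (2,3): turn R to W, flip to black, move to (2,2). |black|=3
Step 2: on WHITE (2,2): turn R to N, flip to black, move to (1,2). |black|=4
Step 3: on BLACK (1,2): turn L to W, flip to white, move to (1,1). |black|=3
Step 4: on WHITE (1,1): turn R to N, flip to black, move to (0,1). |black|=4
Step 5: on WHITE (0,1): turn R to E, flip to black, move to (0,2). |black|=5
Step 6: on WHITE (0,2): turn R to S, flip to black, move to (1,2). |black|=6
Step 7: on WHITE (1,2): turn R to W, flip to black, move to (1,1). |black|=7
Step 8: on BLACK (1,1): turn L to S, flip to white, move to (2,1). |black|=6
Step 9: on WHITE (2,1): turn R to W, flip to black, move to (2,0). |black|=7
Step 10: on WHITE (2,0): turn R to N, flip to black, move to (1,0). |black|=8
Step 11: on WHITE (1,0): turn R to E, flip to black, move to (1,1). |black|=9
Step 12: on WHITE (1,1): turn R to S, flip to black, move to (2,1). |black|=10
Step 13: on BLACK (2,1): turn L to E, flip to white, move to (2,2). |black|=9
Step 14: on BLACK (2,2): turn L to N, flip to white, move to (1,2). |black|=8
Step 15: on BLACK (1,2): turn L to W, flip to white, move to (1,1). |black|=7
Step 16: on BLACK (1,1): turn L to S, flip to white, move to (2,1). |black|=6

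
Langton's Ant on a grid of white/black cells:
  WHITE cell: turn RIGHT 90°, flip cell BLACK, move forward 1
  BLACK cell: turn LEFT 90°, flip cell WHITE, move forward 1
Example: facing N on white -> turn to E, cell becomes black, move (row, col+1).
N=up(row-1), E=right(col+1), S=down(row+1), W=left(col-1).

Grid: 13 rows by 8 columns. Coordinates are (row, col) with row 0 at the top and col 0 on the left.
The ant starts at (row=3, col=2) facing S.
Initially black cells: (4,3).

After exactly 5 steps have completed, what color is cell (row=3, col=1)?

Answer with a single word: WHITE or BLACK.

Answer: BLACK

Derivation:
Step 1: on WHITE (3,2): turn R to W, flip to black, move to (3,1). |black|=2
Step 2: on WHITE (3,1): turn R to N, flip to black, move to (2,1). |black|=3
Step 3: on WHITE (2,1): turn R to E, flip to black, move to (2,2). |black|=4
Step 4: on WHITE (2,2): turn R to S, flip to black, move to (3,2). |black|=5
Step 5: on BLACK (3,2): turn L to E, flip to white, move to (3,3). |black|=4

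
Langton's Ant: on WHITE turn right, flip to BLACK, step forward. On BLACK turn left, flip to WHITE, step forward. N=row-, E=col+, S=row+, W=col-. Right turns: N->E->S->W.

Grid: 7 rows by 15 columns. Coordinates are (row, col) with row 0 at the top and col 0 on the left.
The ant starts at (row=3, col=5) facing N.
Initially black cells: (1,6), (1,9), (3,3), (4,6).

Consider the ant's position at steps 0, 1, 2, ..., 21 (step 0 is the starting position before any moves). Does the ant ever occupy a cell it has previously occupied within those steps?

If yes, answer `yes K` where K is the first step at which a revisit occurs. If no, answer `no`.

Step 1: on WHITE (3,5): turn R to E, flip to black, move to (3,6). |black|=5 — new cell
Step 2: on WHITE (3,6): turn R to S, flip to black, move to (4,6). |black|=6 — new cell
Step 3: on BLACK (4,6): turn L to E, flip to white, move to (4,7). |black|=5 — new cell
Step 4: on WHITE (4,7): turn R to S, flip to black, move to (5,7). |black|=6 — new cell
Step 5: on WHITE (5,7): turn R to W, flip to black, move to (5,6). |black|=7 — new cell
Step 6: on WHITE (5,6): turn R to N, flip to black, move to (4,6). |black|=8 — REVISIT

Answer: yes 6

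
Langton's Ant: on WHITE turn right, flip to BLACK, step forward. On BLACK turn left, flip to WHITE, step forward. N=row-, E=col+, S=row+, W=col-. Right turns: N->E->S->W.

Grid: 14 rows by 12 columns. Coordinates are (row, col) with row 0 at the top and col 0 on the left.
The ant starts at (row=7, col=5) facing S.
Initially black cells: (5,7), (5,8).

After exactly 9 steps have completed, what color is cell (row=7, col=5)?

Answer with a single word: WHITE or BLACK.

Step 1: on WHITE (7,5): turn R to W, flip to black, move to (7,4). |black|=3
Step 2: on WHITE (7,4): turn R to N, flip to black, move to (6,4). |black|=4
Step 3: on WHITE (6,4): turn R to E, flip to black, move to (6,5). |black|=5
Step 4: on WHITE (6,5): turn R to S, flip to black, move to (7,5). |black|=6
Step 5: on BLACK (7,5): turn L to E, flip to white, move to (7,6). |black|=5
Step 6: on WHITE (7,6): turn R to S, flip to black, move to (8,6). |black|=6
Step 7: on WHITE (8,6): turn R to W, flip to black, move to (8,5). |black|=7
Step 8: on WHITE (8,5): turn R to N, flip to black, move to (7,5). |black|=8
Step 9: on WHITE (7,5): turn R to E, flip to black, move to (7,6). |black|=9

Answer: BLACK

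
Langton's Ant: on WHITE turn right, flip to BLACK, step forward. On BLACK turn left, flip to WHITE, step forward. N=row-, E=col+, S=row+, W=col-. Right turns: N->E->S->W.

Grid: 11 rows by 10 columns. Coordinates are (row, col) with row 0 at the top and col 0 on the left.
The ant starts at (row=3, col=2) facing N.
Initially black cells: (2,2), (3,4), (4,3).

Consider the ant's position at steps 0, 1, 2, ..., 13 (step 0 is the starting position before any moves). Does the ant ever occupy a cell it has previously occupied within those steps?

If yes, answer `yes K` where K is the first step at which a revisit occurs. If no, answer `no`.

Answer: yes 6

Derivation:
Step 1: on WHITE (3,2): turn R to E, flip to black, move to (3,3). |black|=4 — new cell
Step 2: on WHITE (3,3): turn R to S, flip to black, move to (4,3). |black|=5 — new cell
Step 3: on BLACK (4,3): turn L to E, flip to white, move to (4,4). |black|=4 — new cell
Step 4: on WHITE (4,4): turn R to S, flip to black, move to (5,4). |black|=5 — new cell
Step 5: on WHITE (5,4): turn R to W, flip to black, move to (5,3). |black|=6 — new cell
Step 6: on WHITE (5,3): turn R to N, flip to black, move to (4,3). |black|=7 — REVISIT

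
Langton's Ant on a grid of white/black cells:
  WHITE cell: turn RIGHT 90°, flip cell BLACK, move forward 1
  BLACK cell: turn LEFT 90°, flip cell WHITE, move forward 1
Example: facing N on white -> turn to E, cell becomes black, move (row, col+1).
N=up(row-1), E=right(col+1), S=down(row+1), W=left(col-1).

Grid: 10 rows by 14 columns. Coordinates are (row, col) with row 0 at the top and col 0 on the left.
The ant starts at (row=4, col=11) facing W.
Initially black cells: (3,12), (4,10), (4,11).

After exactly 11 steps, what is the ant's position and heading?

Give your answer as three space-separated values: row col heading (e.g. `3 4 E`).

Answer: 4 8 N

Derivation:
Step 1: on BLACK (4,11): turn L to S, flip to white, move to (5,11). |black|=2
Step 2: on WHITE (5,11): turn R to W, flip to black, move to (5,10). |black|=3
Step 3: on WHITE (5,10): turn R to N, flip to black, move to (4,10). |black|=4
Step 4: on BLACK (4,10): turn L to W, flip to white, move to (4,9). |black|=3
Step 5: on WHITE (4,9): turn R to N, flip to black, move to (3,9). |black|=4
Step 6: on WHITE (3,9): turn R to E, flip to black, move to (3,10). |black|=5
Step 7: on WHITE (3,10): turn R to S, flip to black, move to (4,10). |black|=6
Step 8: on WHITE (4,10): turn R to W, flip to black, move to (4,9). |black|=7
Step 9: on BLACK (4,9): turn L to S, flip to white, move to (5,9). |black|=6
Step 10: on WHITE (5,9): turn R to W, flip to black, move to (5,8). |black|=7
Step 11: on WHITE (5,8): turn R to N, flip to black, move to (4,8). |black|=8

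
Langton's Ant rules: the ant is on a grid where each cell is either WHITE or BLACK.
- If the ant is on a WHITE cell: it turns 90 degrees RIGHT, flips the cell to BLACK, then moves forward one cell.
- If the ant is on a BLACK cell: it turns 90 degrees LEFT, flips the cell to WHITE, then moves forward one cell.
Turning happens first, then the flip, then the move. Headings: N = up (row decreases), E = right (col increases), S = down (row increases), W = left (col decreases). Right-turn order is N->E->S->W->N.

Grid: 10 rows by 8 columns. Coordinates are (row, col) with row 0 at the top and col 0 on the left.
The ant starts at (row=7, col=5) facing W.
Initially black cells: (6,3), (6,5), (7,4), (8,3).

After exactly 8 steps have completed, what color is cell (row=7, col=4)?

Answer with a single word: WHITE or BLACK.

Step 1: on WHITE (7,5): turn R to N, flip to black, move to (6,5). |black|=5
Step 2: on BLACK (6,5): turn L to W, flip to white, move to (6,4). |black|=4
Step 3: on WHITE (6,4): turn R to N, flip to black, move to (5,4). |black|=5
Step 4: on WHITE (5,4): turn R to E, flip to black, move to (5,5). |black|=6
Step 5: on WHITE (5,5): turn R to S, flip to black, move to (6,5). |black|=7
Step 6: on WHITE (6,5): turn R to W, flip to black, move to (6,4). |black|=8
Step 7: on BLACK (6,4): turn L to S, flip to white, move to (7,4). |black|=7
Step 8: on BLACK (7,4): turn L to E, flip to white, move to (7,5). |black|=6

Answer: WHITE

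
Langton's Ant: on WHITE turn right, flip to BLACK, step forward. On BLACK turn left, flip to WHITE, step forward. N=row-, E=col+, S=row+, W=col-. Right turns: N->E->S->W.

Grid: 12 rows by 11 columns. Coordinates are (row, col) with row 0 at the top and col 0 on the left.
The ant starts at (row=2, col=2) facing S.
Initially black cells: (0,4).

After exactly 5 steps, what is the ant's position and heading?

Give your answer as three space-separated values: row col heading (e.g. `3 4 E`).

Answer: 2 3 E

Derivation:
Step 1: on WHITE (2,2): turn R to W, flip to black, move to (2,1). |black|=2
Step 2: on WHITE (2,1): turn R to N, flip to black, move to (1,1). |black|=3
Step 3: on WHITE (1,1): turn R to E, flip to black, move to (1,2). |black|=4
Step 4: on WHITE (1,2): turn R to S, flip to black, move to (2,2). |black|=5
Step 5: on BLACK (2,2): turn L to E, flip to white, move to (2,3). |black|=4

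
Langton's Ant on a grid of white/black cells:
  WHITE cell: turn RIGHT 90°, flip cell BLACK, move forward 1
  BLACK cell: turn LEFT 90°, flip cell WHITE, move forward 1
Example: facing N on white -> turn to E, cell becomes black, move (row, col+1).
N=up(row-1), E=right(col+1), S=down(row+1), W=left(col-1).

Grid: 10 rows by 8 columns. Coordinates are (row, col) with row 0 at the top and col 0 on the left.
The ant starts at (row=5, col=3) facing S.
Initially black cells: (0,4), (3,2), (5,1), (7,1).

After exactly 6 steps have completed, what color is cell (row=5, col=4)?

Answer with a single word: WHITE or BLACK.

Step 1: on WHITE (5,3): turn R to W, flip to black, move to (5,2). |black|=5
Step 2: on WHITE (5,2): turn R to N, flip to black, move to (4,2). |black|=6
Step 3: on WHITE (4,2): turn R to E, flip to black, move to (4,3). |black|=7
Step 4: on WHITE (4,3): turn R to S, flip to black, move to (5,3). |black|=8
Step 5: on BLACK (5,3): turn L to E, flip to white, move to (5,4). |black|=7
Step 6: on WHITE (5,4): turn R to S, flip to black, move to (6,4). |black|=8

Answer: BLACK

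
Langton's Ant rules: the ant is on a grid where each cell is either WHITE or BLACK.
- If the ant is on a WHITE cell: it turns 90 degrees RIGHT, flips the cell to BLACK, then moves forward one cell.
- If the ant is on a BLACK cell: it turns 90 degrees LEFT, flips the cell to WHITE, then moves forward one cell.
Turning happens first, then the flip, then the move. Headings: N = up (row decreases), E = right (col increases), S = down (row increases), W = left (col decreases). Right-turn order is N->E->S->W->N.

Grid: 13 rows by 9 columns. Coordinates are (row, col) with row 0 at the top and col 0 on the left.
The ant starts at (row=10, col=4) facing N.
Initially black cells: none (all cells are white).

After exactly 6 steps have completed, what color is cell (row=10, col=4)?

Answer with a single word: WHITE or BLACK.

Step 1: on WHITE (10,4): turn R to E, flip to black, move to (10,5). |black|=1
Step 2: on WHITE (10,5): turn R to S, flip to black, move to (11,5). |black|=2
Step 3: on WHITE (11,5): turn R to W, flip to black, move to (11,4). |black|=3
Step 4: on WHITE (11,4): turn R to N, flip to black, move to (10,4). |black|=4
Step 5: on BLACK (10,4): turn L to W, flip to white, move to (10,3). |black|=3
Step 6: on WHITE (10,3): turn R to N, flip to black, move to (9,3). |black|=4

Answer: WHITE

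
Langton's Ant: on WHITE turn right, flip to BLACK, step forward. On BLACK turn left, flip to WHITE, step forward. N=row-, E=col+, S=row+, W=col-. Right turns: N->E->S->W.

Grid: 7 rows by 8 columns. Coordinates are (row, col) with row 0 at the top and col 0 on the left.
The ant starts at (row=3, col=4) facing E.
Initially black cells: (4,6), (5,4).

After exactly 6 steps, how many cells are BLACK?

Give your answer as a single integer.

Step 1: on WHITE (3,4): turn R to S, flip to black, move to (4,4). |black|=3
Step 2: on WHITE (4,4): turn R to W, flip to black, move to (4,3). |black|=4
Step 3: on WHITE (4,3): turn R to N, flip to black, move to (3,3). |black|=5
Step 4: on WHITE (3,3): turn R to E, flip to black, move to (3,4). |black|=6
Step 5: on BLACK (3,4): turn L to N, flip to white, move to (2,4). |black|=5
Step 6: on WHITE (2,4): turn R to E, flip to black, move to (2,5). |black|=6

Answer: 6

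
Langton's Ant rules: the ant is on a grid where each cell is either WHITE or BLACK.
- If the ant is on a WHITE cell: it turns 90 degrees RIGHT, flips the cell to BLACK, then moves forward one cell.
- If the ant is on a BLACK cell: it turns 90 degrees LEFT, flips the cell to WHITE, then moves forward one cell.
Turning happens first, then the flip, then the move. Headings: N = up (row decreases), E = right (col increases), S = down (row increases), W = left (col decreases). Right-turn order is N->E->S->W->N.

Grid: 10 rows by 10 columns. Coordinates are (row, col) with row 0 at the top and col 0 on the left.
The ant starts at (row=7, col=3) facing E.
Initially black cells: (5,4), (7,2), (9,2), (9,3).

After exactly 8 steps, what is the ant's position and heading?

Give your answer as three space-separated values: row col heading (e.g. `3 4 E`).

Answer: 7 1 W

Derivation:
Step 1: on WHITE (7,3): turn R to S, flip to black, move to (8,3). |black|=5
Step 2: on WHITE (8,3): turn R to W, flip to black, move to (8,2). |black|=6
Step 3: on WHITE (8,2): turn R to N, flip to black, move to (7,2). |black|=7
Step 4: on BLACK (7,2): turn L to W, flip to white, move to (7,1). |black|=6
Step 5: on WHITE (7,1): turn R to N, flip to black, move to (6,1). |black|=7
Step 6: on WHITE (6,1): turn R to E, flip to black, move to (6,2). |black|=8
Step 7: on WHITE (6,2): turn R to S, flip to black, move to (7,2). |black|=9
Step 8: on WHITE (7,2): turn R to W, flip to black, move to (7,1). |black|=10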